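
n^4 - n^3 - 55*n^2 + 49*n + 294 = (n - 7)*(n - 3)*(n + 2)*(n + 7)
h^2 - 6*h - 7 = (h - 7)*(h + 1)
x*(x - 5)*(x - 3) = x^3 - 8*x^2 + 15*x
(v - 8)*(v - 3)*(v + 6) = v^3 - 5*v^2 - 42*v + 144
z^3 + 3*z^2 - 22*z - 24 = (z - 4)*(z + 1)*(z + 6)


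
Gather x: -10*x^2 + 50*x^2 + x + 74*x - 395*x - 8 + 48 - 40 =40*x^2 - 320*x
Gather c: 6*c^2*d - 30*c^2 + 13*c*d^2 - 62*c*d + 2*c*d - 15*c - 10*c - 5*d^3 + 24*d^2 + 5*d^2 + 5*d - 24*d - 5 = c^2*(6*d - 30) + c*(13*d^2 - 60*d - 25) - 5*d^3 + 29*d^2 - 19*d - 5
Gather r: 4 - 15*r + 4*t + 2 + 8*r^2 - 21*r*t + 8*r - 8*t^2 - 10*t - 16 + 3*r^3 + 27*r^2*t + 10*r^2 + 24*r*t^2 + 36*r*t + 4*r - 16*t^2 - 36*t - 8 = 3*r^3 + r^2*(27*t + 18) + r*(24*t^2 + 15*t - 3) - 24*t^2 - 42*t - 18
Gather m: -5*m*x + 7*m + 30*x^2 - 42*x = m*(7 - 5*x) + 30*x^2 - 42*x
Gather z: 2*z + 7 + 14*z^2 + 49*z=14*z^2 + 51*z + 7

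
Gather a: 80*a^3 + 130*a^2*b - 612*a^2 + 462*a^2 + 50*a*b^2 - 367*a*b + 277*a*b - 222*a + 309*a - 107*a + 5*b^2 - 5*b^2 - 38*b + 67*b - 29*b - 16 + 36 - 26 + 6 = 80*a^3 + a^2*(130*b - 150) + a*(50*b^2 - 90*b - 20)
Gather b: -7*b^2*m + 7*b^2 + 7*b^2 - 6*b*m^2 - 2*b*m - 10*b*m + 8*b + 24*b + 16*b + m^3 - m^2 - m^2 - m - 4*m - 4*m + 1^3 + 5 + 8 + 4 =b^2*(14 - 7*m) + b*(-6*m^2 - 12*m + 48) + m^3 - 2*m^2 - 9*m + 18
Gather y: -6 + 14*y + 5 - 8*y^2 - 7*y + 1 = -8*y^2 + 7*y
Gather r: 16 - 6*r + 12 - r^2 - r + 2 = -r^2 - 7*r + 30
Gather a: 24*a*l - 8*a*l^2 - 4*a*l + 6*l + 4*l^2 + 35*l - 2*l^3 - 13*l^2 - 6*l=a*(-8*l^2 + 20*l) - 2*l^3 - 9*l^2 + 35*l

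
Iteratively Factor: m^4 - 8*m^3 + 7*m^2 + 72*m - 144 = (m + 3)*(m^3 - 11*m^2 + 40*m - 48) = (m - 4)*(m + 3)*(m^2 - 7*m + 12) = (m - 4)*(m - 3)*(m + 3)*(m - 4)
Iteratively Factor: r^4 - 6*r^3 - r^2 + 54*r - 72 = (r - 4)*(r^3 - 2*r^2 - 9*r + 18) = (r - 4)*(r + 3)*(r^2 - 5*r + 6) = (r - 4)*(r - 3)*(r + 3)*(r - 2)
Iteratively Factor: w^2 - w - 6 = (w - 3)*(w + 2)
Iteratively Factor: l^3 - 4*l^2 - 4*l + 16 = (l - 4)*(l^2 - 4) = (l - 4)*(l + 2)*(l - 2)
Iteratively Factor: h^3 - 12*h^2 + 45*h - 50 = (h - 5)*(h^2 - 7*h + 10) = (h - 5)^2*(h - 2)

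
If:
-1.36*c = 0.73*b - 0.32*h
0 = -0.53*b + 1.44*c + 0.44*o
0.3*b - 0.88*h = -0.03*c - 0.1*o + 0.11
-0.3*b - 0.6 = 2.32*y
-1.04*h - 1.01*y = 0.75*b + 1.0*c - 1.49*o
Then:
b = -0.19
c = 0.05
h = -0.23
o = -0.38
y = -0.23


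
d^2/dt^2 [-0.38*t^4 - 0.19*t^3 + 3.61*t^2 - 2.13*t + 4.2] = -4.56*t^2 - 1.14*t + 7.22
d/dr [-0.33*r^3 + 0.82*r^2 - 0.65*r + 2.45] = -0.99*r^2 + 1.64*r - 0.65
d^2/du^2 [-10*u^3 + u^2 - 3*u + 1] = 2 - 60*u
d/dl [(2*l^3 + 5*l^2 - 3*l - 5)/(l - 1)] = (4*l^3 - l^2 - 10*l + 8)/(l^2 - 2*l + 1)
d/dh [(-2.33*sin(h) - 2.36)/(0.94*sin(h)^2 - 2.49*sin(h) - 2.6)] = (2.1902*sin(h)^2 + 4.4368*sin(h) + 0.1816)*cos(h)/(0.8836*sin(h)^4 - 4.6812*sin(h)^3 + 1.3121*sin(h)^2 + 12.948*sin(h) + 6.76)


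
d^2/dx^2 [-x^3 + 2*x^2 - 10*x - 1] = 4 - 6*x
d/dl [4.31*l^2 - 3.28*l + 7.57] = 8.62*l - 3.28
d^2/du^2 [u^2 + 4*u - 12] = 2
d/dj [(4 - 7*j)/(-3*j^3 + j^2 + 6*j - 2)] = (21*j^3 - 7*j^2 - 42*j + (7*j - 4)*(-9*j^2 + 2*j + 6) + 14)/(3*j^3 - j^2 - 6*j + 2)^2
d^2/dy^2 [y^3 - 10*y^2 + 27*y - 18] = 6*y - 20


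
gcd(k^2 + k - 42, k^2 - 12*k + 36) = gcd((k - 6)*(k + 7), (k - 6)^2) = k - 6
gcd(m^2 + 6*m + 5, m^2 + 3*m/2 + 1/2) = m + 1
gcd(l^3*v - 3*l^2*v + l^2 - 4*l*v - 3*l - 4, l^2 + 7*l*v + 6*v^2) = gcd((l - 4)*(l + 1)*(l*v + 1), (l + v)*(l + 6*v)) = 1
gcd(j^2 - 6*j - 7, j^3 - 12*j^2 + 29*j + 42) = j^2 - 6*j - 7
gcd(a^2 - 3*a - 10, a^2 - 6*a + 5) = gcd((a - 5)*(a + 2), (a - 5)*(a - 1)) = a - 5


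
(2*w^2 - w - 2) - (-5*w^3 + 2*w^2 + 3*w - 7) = 5*w^3 - 4*w + 5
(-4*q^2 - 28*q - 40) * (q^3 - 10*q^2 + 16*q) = -4*q^5 + 12*q^4 + 176*q^3 - 48*q^2 - 640*q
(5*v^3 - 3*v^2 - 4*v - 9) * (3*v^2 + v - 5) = 15*v^5 - 4*v^4 - 40*v^3 - 16*v^2 + 11*v + 45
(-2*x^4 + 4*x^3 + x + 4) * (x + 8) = -2*x^5 - 12*x^4 + 32*x^3 + x^2 + 12*x + 32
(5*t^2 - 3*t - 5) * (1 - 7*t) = -35*t^3 + 26*t^2 + 32*t - 5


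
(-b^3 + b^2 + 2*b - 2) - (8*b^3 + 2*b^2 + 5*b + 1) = -9*b^3 - b^2 - 3*b - 3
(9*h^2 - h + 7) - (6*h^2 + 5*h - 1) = 3*h^2 - 6*h + 8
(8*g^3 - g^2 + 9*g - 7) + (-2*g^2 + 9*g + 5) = 8*g^3 - 3*g^2 + 18*g - 2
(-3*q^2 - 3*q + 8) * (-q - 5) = 3*q^3 + 18*q^2 + 7*q - 40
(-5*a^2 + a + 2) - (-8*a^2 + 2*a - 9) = 3*a^2 - a + 11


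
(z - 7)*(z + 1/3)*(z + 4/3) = z^3 - 16*z^2/3 - 101*z/9 - 28/9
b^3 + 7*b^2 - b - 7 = (b - 1)*(b + 1)*(b + 7)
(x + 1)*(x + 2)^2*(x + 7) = x^4 + 12*x^3 + 43*x^2 + 60*x + 28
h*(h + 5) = h^2 + 5*h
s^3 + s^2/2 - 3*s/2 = s*(s - 1)*(s + 3/2)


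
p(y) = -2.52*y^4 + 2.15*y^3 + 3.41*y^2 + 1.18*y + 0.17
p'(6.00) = -1902.98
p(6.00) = -2671.51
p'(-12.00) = 18266.38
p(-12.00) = -55492.87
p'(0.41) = 4.37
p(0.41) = 1.30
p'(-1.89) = 79.38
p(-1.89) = -36.55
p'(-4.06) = 754.40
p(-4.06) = -777.00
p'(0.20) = 2.72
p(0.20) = 0.56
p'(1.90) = -31.72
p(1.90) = -3.37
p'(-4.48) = 1006.43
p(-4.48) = -1145.10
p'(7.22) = -3407.13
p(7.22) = -5852.14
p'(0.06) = 1.61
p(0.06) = 0.25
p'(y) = -10.08*y^3 + 6.45*y^2 + 6.82*y + 1.18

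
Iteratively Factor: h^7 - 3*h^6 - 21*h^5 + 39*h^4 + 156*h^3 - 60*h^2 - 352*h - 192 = (h + 2)*(h^6 - 5*h^5 - 11*h^4 + 61*h^3 + 34*h^2 - 128*h - 96) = (h + 1)*(h + 2)*(h^5 - 6*h^4 - 5*h^3 + 66*h^2 - 32*h - 96) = (h + 1)*(h + 2)*(h + 3)*(h^4 - 9*h^3 + 22*h^2 - 32) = (h - 4)*(h + 1)*(h + 2)*(h + 3)*(h^3 - 5*h^2 + 2*h + 8) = (h - 4)*(h - 2)*(h + 1)*(h + 2)*(h + 3)*(h^2 - 3*h - 4) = (h - 4)*(h - 2)*(h + 1)^2*(h + 2)*(h + 3)*(h - 4)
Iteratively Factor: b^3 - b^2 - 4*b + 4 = (b - 2)*(b^2 + b - 2) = (b - 2)*(b - 1)*(b + 2)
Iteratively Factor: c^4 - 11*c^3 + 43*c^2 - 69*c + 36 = (c - 4)*(c^3 - 7*c^2 + 15*c - 9) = (c - 4)*(c - 3)*(c^2 - 4*c + 3) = (c - 4)*(c - 3)^2*(c - 1)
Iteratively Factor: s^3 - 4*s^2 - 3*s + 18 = (s - 3)*(s^2 - s - 6) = (s - 3)^2*(s + 2)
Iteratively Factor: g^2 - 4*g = (g - 4)*(g)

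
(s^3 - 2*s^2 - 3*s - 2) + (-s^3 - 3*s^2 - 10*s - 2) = -5*s^2 - 13*s - 4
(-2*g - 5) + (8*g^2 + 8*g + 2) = 8*g^2 + 6*g - 3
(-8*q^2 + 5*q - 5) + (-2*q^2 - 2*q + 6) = -10*q^2 + 3*q + 1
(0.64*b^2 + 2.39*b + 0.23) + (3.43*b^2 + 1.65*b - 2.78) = 4.07*b^2 + 4.04*b - 2.55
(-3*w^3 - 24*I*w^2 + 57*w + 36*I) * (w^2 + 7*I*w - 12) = -3*w^5 - 45*I*w^4 + 261*w^3 + 723*I*w^2 - 936*w - 432*I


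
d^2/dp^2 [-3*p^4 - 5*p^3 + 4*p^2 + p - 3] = -36*p^2 - 30*p + 8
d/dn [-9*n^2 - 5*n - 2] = -18*n - 5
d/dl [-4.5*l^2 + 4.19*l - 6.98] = 4.19 - 9.0*l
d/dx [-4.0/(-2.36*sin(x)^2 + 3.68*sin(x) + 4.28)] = (14.72 - 18.88*sin(x))*cos(x)/(-2.36*sin(x)^2 + 3.68*sin(x) + 4.28)^2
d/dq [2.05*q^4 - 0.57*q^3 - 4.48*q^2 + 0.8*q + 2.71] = 8.2*q^3 - 1.71*q^2 - 8.96*q + 0.8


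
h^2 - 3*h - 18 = (h - 6)*(h + 3)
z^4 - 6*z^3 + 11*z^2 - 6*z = z*(z - 3)*(z - 2)*(z - 1)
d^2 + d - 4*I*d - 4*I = (d + 1)*(d - 4*I)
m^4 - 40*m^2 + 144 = (m - 6)*(m - 2)*(m + 2)*(m + 6)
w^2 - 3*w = w*(w - 3)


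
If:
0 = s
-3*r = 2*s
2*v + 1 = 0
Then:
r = 0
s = 0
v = -1/2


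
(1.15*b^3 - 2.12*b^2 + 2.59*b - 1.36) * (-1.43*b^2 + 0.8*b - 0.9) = -1.6445*b^5 + 3.9516*b^4 - 6.4347*b^3 + 5.9248*b^2 - 3.419*b + 1.224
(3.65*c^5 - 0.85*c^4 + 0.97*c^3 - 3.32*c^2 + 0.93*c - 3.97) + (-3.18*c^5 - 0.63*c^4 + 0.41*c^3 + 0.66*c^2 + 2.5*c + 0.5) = 0.47*c^5 - 1.48*c^4 + 1.38*c^3 - 2.66*c^2 + 3.43*c - 3.47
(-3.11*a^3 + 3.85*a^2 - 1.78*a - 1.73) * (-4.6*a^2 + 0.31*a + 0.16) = 14.306*a^5 - 18.6741*a^4 + 8.8839*a^3 + 8.0222*a^2 - 0.8211*a - 0.2768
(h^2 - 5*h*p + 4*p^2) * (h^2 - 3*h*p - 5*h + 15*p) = h^4 - 8*h^3*p - 5*h^3 + 19*h^2*p^2 + 40*h^2*p - 12*h*p^3 - 95*h*p^2 + 60*p^3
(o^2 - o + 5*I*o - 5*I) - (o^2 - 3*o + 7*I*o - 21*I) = 2*o - 2*I*o + 16*I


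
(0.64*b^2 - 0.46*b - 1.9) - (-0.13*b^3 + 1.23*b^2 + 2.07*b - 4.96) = 0.13*b^3 - 0.59*b^2 - 2.53*b + 3.06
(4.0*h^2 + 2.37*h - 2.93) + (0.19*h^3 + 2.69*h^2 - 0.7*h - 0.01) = 0.19*h^3 + 6.69*h^2 + 1.67*h - 2.94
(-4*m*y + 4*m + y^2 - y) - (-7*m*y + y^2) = 3*m*y + 4*m - y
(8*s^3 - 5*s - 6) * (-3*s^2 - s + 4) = -24*s^5 - 8*s^4 + 47*s^3 + 23*s^2 - 14*s - 24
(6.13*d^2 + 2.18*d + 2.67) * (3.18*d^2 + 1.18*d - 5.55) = 19.4934*d^4 + 14.1658*d^3 - 22.9585*d^2 - 8.9484*d - 14.8185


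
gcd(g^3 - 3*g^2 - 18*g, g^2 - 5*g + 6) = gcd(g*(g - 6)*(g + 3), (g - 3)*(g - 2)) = 1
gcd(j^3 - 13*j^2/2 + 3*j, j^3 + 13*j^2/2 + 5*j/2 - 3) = j - 1/2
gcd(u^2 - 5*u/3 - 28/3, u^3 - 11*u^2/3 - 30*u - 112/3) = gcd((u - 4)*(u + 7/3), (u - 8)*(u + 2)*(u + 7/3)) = u + 7/3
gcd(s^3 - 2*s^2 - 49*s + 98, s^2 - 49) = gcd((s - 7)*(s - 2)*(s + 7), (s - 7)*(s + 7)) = s^2 - 49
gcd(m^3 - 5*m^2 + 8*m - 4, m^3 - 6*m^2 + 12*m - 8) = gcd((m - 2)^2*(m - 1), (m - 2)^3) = m^2 - 4*m + 4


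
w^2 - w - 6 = (w - 3)*(w + 2)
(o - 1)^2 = o^2 - 2*o + 1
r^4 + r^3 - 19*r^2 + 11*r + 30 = (r - 3)*(r - 2)*(r + 1)*(r + 5)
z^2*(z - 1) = z^3 - z^2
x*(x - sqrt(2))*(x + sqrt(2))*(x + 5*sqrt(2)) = x^4 + 5*sqrt(2)*x^3 - 2*x^2 - 10*sqrt(2)*x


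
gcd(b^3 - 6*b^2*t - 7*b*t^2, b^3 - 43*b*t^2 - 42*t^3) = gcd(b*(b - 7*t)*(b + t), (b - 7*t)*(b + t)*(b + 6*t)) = -b^2 + 6*b*t + 7*t^2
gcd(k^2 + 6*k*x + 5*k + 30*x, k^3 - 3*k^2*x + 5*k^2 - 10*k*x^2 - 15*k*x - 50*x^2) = k + 5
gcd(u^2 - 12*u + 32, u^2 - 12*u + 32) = u^2 - 12*u + 32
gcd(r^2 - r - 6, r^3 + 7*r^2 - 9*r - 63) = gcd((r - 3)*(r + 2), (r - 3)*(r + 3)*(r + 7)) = r - 3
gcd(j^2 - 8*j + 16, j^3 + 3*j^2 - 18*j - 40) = j - 4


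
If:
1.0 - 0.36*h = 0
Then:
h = 2.78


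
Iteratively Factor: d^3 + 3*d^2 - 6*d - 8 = (d - 2)*(d^2 + 5*d + 4) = (d - 2)*(d + 4)*(d + 1)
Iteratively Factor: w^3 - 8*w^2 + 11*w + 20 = (w - 4)*(w^2 - 4*w - 5) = (w - 4)*(w + 1)*(w - 5)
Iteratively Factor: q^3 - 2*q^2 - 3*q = (q + 1)*(q^2 - 3*q) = q*(q + 1)*(q - 3)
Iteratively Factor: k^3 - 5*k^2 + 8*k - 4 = (k - 2)*(k^2 - 3*k + 2) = (k - 2)*(k - 1)*(k - 2)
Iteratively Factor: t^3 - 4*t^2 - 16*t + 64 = (t + 4)*(t^2 - 8*t + 16) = (t - 4)*(t + 4)*(t - 4)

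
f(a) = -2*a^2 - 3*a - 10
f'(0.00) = -3.00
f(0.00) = -10.00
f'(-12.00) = 45.00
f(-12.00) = -262.00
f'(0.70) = -5.80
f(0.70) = -13.08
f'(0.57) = -5.28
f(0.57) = -12.36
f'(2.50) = -13.00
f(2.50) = -30.00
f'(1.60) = -9.40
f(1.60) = -19.92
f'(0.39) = -4.56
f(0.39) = -11.47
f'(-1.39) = 2.56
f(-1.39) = -9.69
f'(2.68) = -13.72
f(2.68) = -32.40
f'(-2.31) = 6.24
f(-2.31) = -13.74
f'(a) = -4*a - 3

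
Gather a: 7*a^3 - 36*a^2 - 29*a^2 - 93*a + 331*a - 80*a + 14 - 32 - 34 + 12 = 7*a^3 - 65*a^2 + 158*a - 40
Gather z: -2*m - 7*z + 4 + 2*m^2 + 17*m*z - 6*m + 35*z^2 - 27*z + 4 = 2*m^2 - 8*m + 35*z^2 + z*(17*m - 34) + 8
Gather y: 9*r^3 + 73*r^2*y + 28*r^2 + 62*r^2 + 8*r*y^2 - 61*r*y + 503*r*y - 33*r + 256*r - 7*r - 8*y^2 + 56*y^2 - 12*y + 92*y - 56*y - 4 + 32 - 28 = 9*r^3 + 90*r^2 + 216*r + y^2*(8*r + 48) + y*(73*r^2 + 442*r + 24)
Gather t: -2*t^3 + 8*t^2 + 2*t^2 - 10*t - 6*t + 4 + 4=-2*t^3 + 10*t^2 - 16*t + 8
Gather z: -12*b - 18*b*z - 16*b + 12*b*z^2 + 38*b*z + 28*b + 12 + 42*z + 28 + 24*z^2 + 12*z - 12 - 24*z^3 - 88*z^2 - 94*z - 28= -24*z^3 + z^2*(12*b - 64) + z*(20*b - 40)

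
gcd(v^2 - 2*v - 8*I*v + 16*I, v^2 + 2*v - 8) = v - 2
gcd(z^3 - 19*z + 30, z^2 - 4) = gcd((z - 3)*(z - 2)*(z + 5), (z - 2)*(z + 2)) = z - 2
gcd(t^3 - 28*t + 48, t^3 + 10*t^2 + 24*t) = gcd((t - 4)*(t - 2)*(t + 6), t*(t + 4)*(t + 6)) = t + 6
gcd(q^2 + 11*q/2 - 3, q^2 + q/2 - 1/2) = q - 1/2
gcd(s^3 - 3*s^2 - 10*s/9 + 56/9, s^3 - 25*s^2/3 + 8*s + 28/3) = s - 2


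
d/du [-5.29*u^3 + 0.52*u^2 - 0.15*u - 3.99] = -15.87*u^2 + 1.04*u - 0.15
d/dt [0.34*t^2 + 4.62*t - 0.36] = 0.68*t + 4.62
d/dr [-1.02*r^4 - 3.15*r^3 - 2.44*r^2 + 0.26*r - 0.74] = -4.08*r^3 - 9.45*r^2 - 4.88*r + 0.26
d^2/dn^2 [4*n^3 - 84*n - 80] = 24*n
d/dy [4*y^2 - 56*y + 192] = 8*y - 56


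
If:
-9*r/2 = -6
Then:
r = 4/3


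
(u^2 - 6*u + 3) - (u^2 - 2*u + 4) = -4*u - 1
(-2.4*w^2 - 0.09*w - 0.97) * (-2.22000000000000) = 5.328*w^2 + 0.1998*w + 2.1534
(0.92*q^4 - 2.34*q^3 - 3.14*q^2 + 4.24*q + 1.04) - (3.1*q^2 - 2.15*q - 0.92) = 0.92*q^4 - 2.34*q^3 - 6.24*q^2 + 6.39*q + 1.96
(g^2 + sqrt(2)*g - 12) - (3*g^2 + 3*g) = -2*g^2 - 3*g + sqrt(2)*g - 12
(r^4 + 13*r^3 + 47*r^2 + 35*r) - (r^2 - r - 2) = r^4 + 13*r^3 + 46*r^2 + 36*r + 2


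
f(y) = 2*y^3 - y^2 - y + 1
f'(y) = 6*y^2 - 2*y - 1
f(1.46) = 3.63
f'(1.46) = 8.87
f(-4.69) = -222.63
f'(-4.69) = 140.36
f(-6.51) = -586.66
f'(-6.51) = 266.30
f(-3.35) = -82.06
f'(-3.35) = 73.04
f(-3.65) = -105.93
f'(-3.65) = 86.24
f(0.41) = 0.56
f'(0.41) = -0.81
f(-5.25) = -310.72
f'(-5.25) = 174.88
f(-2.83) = -49.51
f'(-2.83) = 52.71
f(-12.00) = -3587.00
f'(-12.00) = 887.00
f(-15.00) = -6959.00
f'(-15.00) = 1379.00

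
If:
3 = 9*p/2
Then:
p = 2/3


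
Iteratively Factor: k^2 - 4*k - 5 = (k - 5)*(k + 1)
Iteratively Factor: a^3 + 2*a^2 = (a)*(a^2 + 2*a) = a^2*(a + 2)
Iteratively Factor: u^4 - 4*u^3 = (u)*(u^3 - 4*u^2) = u^2*(u^2 - 4*u) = u^2*(u - 4)*(u)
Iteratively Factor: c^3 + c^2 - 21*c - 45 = (c - 5)*(c^2 + 6*c + 9) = (c - 5)*(c + 3)*(c + 3)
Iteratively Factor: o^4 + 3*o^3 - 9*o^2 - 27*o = (o + 3)*(o^3 - 9*o) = (o - 3)*(o + 3)*(o^2 + 3*o) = (o - 3)*(o + 3)^2*(o)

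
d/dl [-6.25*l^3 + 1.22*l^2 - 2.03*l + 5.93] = -18.75*l^2 + 2.44*l - 2.03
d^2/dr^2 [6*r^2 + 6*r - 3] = 12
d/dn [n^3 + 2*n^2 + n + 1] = 3*n^2 + 4*n + 1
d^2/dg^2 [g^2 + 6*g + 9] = 2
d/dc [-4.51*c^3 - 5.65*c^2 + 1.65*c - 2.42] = -13.53*c^2 - 11.3*c + 1.65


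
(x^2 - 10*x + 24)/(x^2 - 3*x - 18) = (x - 4)/(x + 3)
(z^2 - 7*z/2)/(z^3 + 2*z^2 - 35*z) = (z - 7/2)/(z^2 + 2*z - 35)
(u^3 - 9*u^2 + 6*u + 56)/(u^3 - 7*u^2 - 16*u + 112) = (u + 2)/(u + 4)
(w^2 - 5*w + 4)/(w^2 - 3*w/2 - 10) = 2*(w - 1)/(2*w + 5)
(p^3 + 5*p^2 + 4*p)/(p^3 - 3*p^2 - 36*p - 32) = p/(p - 8)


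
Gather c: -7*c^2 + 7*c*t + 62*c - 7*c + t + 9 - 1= -7*c^2 + c*(7*t + 55) + t + 8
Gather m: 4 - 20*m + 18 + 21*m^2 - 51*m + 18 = 21*m^2 - 71*m + 40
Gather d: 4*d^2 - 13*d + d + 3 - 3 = 4*d^2 - 12*d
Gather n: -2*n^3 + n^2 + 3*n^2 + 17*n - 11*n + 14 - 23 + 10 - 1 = -2*n^3 + 4*n^2 + 6*n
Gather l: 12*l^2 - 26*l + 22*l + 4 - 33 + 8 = 12*l^2 - 4*l - 21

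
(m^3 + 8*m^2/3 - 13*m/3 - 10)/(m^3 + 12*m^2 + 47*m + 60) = (3*m^2 - m - 10)/(3*(m^2 + 9*m + 20))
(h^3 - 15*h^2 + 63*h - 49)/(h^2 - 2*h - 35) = (h^2 - 8*h + 7)/(h + 5)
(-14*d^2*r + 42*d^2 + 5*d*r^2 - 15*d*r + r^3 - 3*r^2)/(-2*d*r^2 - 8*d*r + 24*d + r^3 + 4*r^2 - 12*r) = (7*d*r - 21*d + r^2 - 3*r)/(r^2 + 4*r - 12)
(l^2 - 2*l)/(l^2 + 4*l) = (l - 2)/(l + 4)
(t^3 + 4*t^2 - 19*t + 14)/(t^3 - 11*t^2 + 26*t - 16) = (t + 7)/(t - 8)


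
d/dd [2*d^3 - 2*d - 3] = 6*d^2 - 2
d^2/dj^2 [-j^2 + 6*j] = -2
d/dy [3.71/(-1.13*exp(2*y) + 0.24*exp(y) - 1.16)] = (8.3846*exp(y) - 0.8904)*exp(y)/(1.13*exp(2*y) - 0.24*exp(y) + 1.16)^2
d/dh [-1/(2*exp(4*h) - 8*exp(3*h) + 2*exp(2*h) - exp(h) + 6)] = (8*exp(3*h) - 24*exp(2*h) + 4*exp(h) - 1)*exp(h)/(2*exp(4*h) - 8*exp(3*h) + 2*exp(2*h) - exp(h) + 6)^2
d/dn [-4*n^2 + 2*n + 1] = 2 - 8*n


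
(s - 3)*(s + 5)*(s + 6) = s^3 + 8*s^2 - 3*s - 90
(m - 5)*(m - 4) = m^2 - 9*m + 20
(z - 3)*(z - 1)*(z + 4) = z^3 - 13*z + 12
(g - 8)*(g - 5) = g^2 - 13*g + 40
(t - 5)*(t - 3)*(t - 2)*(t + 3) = t^4 - 7*t^3 + t^2 + 63*t - 90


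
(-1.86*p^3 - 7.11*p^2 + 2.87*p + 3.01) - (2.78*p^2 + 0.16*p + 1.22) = -1.86*p^3 - 9.89*p^2 + 2.71*p + 1.79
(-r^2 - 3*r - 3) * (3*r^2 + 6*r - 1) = -3*r^4 - 15*r^3 - 26*r^2 - 15*r + 3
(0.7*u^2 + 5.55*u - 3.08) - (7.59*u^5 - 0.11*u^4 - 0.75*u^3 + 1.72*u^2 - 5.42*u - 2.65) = -7.59*u^5 + 0.11*u^4 + 0.75*u^3 - 1.02*u^2 + 10.97*u - 0.43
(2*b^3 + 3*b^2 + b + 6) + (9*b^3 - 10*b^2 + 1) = 11*b^3 - 7*b^2 + b + 7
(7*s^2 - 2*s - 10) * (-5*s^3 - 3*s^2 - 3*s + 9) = -35*s^5 - 11*s^4 + 35*s^3 + 99*s^2 + 12*s - 90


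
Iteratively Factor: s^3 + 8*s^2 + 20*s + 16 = (s + 4)*(s^2 + 4*s + 4) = (s + 2)*(s + 4)*(s + 2)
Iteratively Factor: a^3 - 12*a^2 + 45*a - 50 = (a - 5)*(a^2 - 7*a + 10) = (a - 5)^2*(a - 2)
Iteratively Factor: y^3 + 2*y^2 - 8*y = (y + 4)*(y^2 - 2*y) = y*(y + 4)*(y - 2)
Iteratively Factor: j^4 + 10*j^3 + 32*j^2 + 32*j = (j)*(j^3 + 10*j^2 + 32*j + 32) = j*(j + 4)*(j^2 + 6*j + 8) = j*(j + 2)*(j + 4)*(j + 4)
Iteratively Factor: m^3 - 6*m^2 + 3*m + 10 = (m + 1)*(m^2 - 7*m + 10) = (m - 5)*(m + 1)*(m - 2)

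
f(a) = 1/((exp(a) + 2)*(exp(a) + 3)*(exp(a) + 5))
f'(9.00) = 0.00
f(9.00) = 0.00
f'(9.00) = 0.00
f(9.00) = 0.00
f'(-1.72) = -0.00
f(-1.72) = 0.03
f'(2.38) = -0.00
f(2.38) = 0.00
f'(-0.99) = -0.01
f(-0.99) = 0.02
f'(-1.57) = -0.01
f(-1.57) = 0.03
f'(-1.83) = -0.00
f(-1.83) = 0.03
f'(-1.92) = -0.00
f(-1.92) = 0.03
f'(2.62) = -0.00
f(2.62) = 0.00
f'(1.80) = -0.00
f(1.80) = 0.00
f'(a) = -exp(a)/((exp(a) + 2)*(exp(a) + 3)*(exp(a) + 5)^2) - exp(a)/((exp(a) + 2)*(exp(a) + 3)^2*(exp(a) + 5)) - exp(a)/((exp(a) + 2)^2*(exp(a) + 3)*(exp(a) + 5)) = (-(exp(a) + 2)*(exp(a) + 3) - (exp(a) + 2)*(exp(a) + 5) - (exp(a) + 3)*(exp(a) + 5))*exp(a)/((exp(a) + 2)^2*(exp(a) + 3)^2*(exp(a) + 5)^2)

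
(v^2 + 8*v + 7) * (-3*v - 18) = -3*v^3 - 42*v^2 - 165*v - 126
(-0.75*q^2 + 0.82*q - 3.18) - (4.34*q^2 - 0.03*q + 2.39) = -5.09*q^2 + 0.85*q - 5.57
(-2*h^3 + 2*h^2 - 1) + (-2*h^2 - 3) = -2*h^3 - 4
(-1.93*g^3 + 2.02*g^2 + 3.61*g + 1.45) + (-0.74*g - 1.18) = -1.93*g^3 + 2.02*g^2 + 2.87*g + 0.27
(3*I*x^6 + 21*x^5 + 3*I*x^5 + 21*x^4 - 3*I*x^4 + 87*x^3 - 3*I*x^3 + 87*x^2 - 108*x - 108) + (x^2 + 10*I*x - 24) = 3*I*x^6 + 21*x^5 + 3*I*x^5 + 21*x^4 - 3*I*x^4 + 87*x^3 - 3*I*x^3 + 88*x^2 - 108*x + 10*I*x - 132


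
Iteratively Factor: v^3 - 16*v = (v - 4)*(v^2 + 4*v) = v*(v - 4)*(v + 4)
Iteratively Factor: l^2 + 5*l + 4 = (l + 1)*(l + 4)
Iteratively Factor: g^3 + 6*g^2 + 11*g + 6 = (g + 3)*(g^2 + 3*g + 2) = (g + 2)*(g + 3)*(g + 1)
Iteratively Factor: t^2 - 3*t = (t - 3)*(t)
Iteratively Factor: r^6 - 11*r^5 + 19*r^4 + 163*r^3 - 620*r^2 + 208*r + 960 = (r - 4)*(r^5 - 7*r^4 - 9*r^3 + 127*r^2 - 112*r - 240) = (r - 4)*(r + 1)*(r^4 - 8*r^3 - r^2 + 128*r - 240) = (r - 4)*(r + 1)*(r + 4)*(r^3 - 12*r^2 + 47*r - 60) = (r - 4)^2*(r + 1)*(r + 4)*(r^2 - 8*r + 15) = (r - 5)*(r - 4)^2*(r + 1)*(r + 4)*(r - 3)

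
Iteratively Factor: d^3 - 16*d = (d - 4)*(d^2 + 4*d) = (d - 4)*(d + 4)*(d)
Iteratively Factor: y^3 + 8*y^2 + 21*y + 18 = (y + 2)*(y^2 + 6*y + 9) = (y + 2)*(y + 3)*(y + 3)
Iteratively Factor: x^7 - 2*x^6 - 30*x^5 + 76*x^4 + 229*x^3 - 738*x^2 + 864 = (x + 1)*(x^6 - 3*x^5 - 27*x^4 + 103*x^3 + 126*x^2 - 864*x + 864) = (x - 3)*(x + 1)*(x^5 - 27*x^3 + 22*x^2 + 192*x - 288) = (x - 3)*(x - 2)*(x + 1)*(x^4 + 2*x^3 - 23*x^2 - 24*x + 144) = (x - 3)*(x - 2)*(x + 1)*(x + 4)*(x^3 - 2*x^2 - 15*x + 36) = (x - 3)^2*(x - 2)*(x + 1)*(x + 4)*(x^2 + x - 12) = (x - 3)^2*(x - 2)*(x + 1)*(x + 4)^2*(x - 3)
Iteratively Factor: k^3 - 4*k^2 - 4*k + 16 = (k - 4)*(k^2 - 4) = (k - 4)*(k + 2)*(k - 2)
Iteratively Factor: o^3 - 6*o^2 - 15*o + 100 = (o + 4)*(o^2 - 10*o + 25) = (o - 5)*(o + 4)*(o - 5)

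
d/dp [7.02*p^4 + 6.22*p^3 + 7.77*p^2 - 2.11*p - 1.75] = 28.08*p^3 + 18.66*p^2 + 15.54*p - 2.11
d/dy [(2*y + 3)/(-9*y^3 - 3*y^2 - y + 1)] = (-18*y^3 - 6*y^2 - 2*y + (2*y + 3)*(27*y^2 + 6*y + 1) + 2)/(9*y^3 + 3*y^2 + y - 1)^2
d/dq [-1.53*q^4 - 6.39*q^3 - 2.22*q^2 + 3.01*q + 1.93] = -6.12*q^3 - 19.17*q^2 - 4.44*q + 3.01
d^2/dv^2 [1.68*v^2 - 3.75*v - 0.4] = 3.36000000000000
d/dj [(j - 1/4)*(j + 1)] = 2*j + 3/4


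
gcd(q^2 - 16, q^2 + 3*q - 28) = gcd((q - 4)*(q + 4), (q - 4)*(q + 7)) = q - 4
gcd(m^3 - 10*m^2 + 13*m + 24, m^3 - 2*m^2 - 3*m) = m^2 - 2*m - 3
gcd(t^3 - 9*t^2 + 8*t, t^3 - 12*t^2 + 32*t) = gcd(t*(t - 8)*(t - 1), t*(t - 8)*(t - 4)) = t^2 - 8*t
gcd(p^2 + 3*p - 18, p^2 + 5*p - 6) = p + 6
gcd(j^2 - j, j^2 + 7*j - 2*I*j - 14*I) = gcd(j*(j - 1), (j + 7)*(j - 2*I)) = 1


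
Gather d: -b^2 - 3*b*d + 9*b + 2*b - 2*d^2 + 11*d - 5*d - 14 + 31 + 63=-b^2 + 11*b - 2*d^2 + d*(6 - 3*b) + 80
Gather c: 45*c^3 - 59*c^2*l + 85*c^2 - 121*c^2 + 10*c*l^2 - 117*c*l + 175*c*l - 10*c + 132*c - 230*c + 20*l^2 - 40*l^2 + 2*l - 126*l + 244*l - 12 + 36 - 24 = 45*c^3 + c^2*(-59*l - 36) + c*(10*l^2 + 58*l - 108) - 20*l^2 + 120*l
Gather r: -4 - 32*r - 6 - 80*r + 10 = -112*r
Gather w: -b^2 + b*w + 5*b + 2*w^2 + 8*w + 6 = -b^2 + 5*b + 2*w^2 + w*(b + 8) + 6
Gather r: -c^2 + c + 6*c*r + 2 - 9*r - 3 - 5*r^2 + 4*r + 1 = -c^2 + c - 5*r^2 + r*(6*c - 5)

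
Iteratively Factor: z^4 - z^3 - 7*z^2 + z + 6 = (z - 3)*(z^3 + 2*z^2 - z - 2) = (z - 3)*(z + 1)*(z^2 + z - 2) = (z - 3)*(z + 1)*(z + 2)*(z - 1)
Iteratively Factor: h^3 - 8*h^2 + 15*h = (h - 5)*(h^2 - 3*h) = h*(h - 5)*(h - 3)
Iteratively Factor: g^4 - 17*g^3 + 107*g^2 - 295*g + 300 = (g - 4)*(g^3 - 13*g^2 + 55*g - 75) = (g - 4)*(g - 3)*(g^2 - 10*g + 25) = (g - 5)*(g - 4)*(g - 3)*(g - 5)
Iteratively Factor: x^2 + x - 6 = (x - 2)*(x + 3)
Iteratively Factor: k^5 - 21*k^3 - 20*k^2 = (k + 4)*(k^4 - 4*k^3 - 5*k^2) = k*(k + 4)*(k^3 - 4*k^2 - 5*k) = k*(k - 5)*(k + 4)*(k^2 + k) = k^2*(k - 5)*(k + 4)*(k + 1)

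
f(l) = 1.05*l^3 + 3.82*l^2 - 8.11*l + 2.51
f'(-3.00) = -2.68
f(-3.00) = 32.87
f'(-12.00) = 353.81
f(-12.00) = -1164.49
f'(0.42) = -4.35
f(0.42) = -0.14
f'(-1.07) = -12.68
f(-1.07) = 14.27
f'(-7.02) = 93.49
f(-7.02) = -115.55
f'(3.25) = 49.99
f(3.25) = 52.55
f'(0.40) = -4.55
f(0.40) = -0.06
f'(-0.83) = -12.28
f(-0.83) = 11.27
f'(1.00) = 2.68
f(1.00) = -0.73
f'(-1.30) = -12.72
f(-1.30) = 17.20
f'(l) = 3.15*l^2 + 7.64*l - 8.11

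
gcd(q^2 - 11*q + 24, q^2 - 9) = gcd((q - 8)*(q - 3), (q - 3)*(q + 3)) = q - 3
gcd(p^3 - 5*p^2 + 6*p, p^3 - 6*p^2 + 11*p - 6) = p^2 - 5*p + 6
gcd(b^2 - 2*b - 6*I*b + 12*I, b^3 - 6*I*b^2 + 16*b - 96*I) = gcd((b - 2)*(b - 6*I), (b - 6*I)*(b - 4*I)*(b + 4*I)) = b - 6*I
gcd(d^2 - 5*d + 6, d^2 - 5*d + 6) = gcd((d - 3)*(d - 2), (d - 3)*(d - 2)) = d^2 - 5*d + 6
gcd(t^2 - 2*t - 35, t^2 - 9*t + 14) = t - 7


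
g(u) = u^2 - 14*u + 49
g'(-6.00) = -26.00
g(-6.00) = 169.00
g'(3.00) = -8.00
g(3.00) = 16.00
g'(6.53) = -0.94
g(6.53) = 0.22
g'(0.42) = -13.16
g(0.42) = 43.30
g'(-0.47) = -14.94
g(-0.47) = 55.80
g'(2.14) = -9.72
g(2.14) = 23.62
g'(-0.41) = -14.82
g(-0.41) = 54.91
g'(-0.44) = -14.88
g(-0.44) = 55.35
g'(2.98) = -8.04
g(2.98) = 16.16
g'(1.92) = -10.16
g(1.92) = 25.81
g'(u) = 2*u - 14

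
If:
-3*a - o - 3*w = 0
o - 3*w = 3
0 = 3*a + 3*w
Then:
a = 1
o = 0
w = -1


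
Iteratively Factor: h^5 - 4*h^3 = (h - 2)*(h^4 + 2*h^3) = (h - 2)*(h + 2)*(h^3) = h*(h - 2)*(h + 2)*(h^2) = h^2*(h - 2)*(h + 2)*(h)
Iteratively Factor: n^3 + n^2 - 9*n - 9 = (n - 3)*(n^2 + 4*n + 3) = (n - 3)*(n + 1)*(n + 3)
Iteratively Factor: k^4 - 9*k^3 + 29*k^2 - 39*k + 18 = (k - 1)*(k^3 - 8*k^2 + 21*k - 18) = (k - 2)*(k - 1)*(k^2 - 6*k + 9) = (k - 3)*(k - 2)*(k - 1)*(k - 3)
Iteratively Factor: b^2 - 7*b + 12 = (b - 3)*(b - 4)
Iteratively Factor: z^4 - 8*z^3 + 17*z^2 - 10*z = (z - 2)*(z^3 - 6*z^2 + 5*z) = (z - 2)*(z - 1)*(z^2 - 5*z) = (z - 5)*(z - 2)*(z - 1)*(z)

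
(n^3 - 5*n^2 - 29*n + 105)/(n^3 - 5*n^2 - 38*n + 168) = (n^2 + 2*n - 15)/(n^2 + 2*n - 24)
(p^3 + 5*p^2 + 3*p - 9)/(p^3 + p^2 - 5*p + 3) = (p + 3)/(p - 1)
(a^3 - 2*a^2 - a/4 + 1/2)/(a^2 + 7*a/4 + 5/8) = 2*(2*a^2 - 5*a + 2)/(4*a + 5)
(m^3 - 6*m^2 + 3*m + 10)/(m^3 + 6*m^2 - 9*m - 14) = (m - 5)/(m + 7)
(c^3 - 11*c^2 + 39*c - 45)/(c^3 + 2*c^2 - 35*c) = (c^2 - 6*c + 9)/(c*(c + 7))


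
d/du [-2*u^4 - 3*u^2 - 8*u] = -8*u^3 - 6*u - 8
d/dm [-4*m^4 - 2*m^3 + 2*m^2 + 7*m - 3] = -16*m^3 - 6*m^2 + 4*m + 7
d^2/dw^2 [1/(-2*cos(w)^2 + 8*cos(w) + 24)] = (-4*sin(w)^4 + 66*sin(w)^2 + 33*cos(w) + 3*cos(3*w) - 6)/(2*(sin(w)^2 + 4*cos(w) + 11)^3)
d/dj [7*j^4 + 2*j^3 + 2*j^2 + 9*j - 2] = 28*j^3 + 6*j^2 + 4*j + 9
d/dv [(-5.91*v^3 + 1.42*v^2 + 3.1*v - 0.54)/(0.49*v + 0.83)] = (-5.7918*v^3 - 14.0201*v^2 + 2.3572*v + 2.8376)/(0.2401*v^2 + 0.8134*v + 0.6889)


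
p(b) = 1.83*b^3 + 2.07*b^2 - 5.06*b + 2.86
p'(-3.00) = 31.93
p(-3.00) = -12.74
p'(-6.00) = 167.74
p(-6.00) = -287.54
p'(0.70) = 0.53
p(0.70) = 0.96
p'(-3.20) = 37.91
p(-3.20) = -19.72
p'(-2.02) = 8.98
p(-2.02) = 6.44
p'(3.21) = 64.80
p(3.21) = 68.48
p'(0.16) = -4.26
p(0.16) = 2.11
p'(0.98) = 4.27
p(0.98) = 1.61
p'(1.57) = 14.97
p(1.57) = 7.10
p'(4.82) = 142.44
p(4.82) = 231.49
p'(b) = 5.49*b^2 + 4.14*b - 5.06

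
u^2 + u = u*(u + 1)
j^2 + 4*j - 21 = (j - 3)*(j + 7)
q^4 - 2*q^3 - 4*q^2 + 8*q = q*(q - 2)^2*(q + 2)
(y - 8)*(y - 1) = y^2 - 9*y + 8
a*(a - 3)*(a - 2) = a^3 - 5*a^2 + 6*a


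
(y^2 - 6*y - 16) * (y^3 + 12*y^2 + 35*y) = y^5 + 6*y^4 - 53*y^3 - 402*y^2 - 560*y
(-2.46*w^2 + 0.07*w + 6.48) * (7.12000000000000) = -17.5152*w^2 + 0.4984*w + 46.1376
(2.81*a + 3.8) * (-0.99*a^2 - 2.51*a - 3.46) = -2.7819*a^3 - 10.8151*a^2 - 19.2606*a - 13.148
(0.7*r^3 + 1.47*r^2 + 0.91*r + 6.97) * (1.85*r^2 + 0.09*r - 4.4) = 1.295*r^5 + 2.7825*r^4 - 1.2642*r^3 + 6.5084*r^2 - 3.3767*r - 30.668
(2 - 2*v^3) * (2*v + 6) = -4*v^4 - 12*v^3 + 4*v + 12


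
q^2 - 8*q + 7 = (q - 7)*(q - 1)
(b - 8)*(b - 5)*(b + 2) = b^3 - 11*b^2 + 14*b + 80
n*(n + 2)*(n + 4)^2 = n^4 + 10*n^3 + 32*n^2 + 32*n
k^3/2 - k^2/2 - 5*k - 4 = (k/2 + 1/2)*(k - 4)*(k + 2)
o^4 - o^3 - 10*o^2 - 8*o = o*(o - 4)*(o + 1)*(o + 2)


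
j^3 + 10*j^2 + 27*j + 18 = (j + 1)*(j + 3)*(j + 6)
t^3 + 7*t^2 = t^2*(t + 7)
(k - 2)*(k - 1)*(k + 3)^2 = k^4 + 3*k^3 - 7*k^2 - 15*k + 18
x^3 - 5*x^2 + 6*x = x*(x - 3)*(x - 2)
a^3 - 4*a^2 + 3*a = a*(a - 3)*(a - 1)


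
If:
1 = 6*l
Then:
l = 1/6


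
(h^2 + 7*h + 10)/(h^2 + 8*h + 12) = (h + 5)/(h + 6)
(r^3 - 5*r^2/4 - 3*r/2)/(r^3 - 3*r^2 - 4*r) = (-4*r^2 + 5*r + 6)/(4*(-r^2 + 3*r + 4))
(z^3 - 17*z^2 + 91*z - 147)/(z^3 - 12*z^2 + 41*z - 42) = (z - 7)/(z - 2)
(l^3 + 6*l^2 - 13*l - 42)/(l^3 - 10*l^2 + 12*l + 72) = (l^2 + 4*l - 21)/(l^2 - 12*l + 36)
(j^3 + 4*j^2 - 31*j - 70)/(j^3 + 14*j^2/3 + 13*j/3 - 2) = 3*(j^2 + 2*j - 35)/(3*j^2 + 8*j - 3)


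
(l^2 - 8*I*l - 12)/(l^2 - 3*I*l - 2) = (l - 6*I)/(l - I)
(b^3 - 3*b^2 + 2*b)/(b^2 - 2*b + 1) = b*(b - 2)/(b - 1)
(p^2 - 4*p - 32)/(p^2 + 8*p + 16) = (p - 8)/(p + 4)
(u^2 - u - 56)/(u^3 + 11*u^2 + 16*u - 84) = (u - 8)/(u^2 + 4*u - 12)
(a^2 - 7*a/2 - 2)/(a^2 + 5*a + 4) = (a^2 - 7*a/2 - 2)/(a^2 + 5*a + 4)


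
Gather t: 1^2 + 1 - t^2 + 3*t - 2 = -t^2 + 3*t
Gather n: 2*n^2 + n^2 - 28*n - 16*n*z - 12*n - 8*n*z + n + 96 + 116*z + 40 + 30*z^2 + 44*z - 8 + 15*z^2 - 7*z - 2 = 3*n^2 + n*(-24*z - 39) + 45*z^2 + 153*z + 126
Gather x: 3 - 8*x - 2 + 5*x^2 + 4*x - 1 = 5*x^2 - 4*x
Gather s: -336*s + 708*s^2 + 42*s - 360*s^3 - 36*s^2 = -360*s^3 + 672*s^2 - 294*s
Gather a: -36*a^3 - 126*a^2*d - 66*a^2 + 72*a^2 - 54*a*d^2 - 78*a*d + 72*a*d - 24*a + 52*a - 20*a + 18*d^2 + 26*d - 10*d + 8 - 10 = -36*a^3 + a^2*(6 - 126*d) + a*(-54*d^2 - 6*d + 8) + 18*d^2 + 16*d - 2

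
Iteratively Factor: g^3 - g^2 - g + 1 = (g - 1)*(g^2 - 1) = (g - 1)^2*(g + 1)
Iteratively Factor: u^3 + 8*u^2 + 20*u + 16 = (u + 4)*(u^2 + 4*u + 4) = (u + 2)*(u + 4)*(u + 2)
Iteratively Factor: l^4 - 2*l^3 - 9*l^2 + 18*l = (l - 2)*(l^3 - 9*l) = l*(l - 2)*(l^2 - 9) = l*(l - 2)*(l + 3)*(l - 3)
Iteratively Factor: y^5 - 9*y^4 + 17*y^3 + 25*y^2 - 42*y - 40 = (y - 5)*(y^4 - 4*y^3 - 3*y^2 + 10*y + 8) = (y - 5)*(y - 4)*(y^3 - 3*y - 2) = (y - 5)*(y - 4)*(y + 1)*(y^2 - y - 2) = (y - 5)*(y - 4)*(y - 2)*(y + 1)*(y + 1)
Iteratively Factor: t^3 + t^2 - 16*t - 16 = (t - 4)*(t^2 + 5*t + 4) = (t - 4)*(t + 4)*(t + 1)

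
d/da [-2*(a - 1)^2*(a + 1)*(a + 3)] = -8*a^3 - 12*a^2 + 16*a + 4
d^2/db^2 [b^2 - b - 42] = 2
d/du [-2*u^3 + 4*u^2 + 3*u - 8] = -6*u^2 + 8*u + 3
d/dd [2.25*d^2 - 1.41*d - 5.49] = 4.5*d - 1.41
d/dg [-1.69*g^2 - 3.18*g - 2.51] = -3.38*g - 3.18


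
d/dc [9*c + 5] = 9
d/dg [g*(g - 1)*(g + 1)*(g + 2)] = 4*g^3 + 6*g^2 - 2*g - 2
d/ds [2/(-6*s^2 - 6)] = 2*s/(3*(s^2 + 1)^2)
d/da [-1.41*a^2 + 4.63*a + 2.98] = 4.63 - 2.82*a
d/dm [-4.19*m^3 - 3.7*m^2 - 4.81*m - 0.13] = -12.57*m^2 - 7.4*m - 4.81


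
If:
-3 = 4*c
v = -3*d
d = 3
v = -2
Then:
No Solution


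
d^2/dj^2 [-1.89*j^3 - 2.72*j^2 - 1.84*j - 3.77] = -11.34*j - 5.44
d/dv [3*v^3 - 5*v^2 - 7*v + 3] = 9*v^2 - 10*v - 7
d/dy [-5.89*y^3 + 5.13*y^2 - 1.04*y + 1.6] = -17.67*y^2 + 10.26*y - 1.04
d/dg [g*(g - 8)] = 2*g - 8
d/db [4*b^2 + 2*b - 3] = 8*b + 2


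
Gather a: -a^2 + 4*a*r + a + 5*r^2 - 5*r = -a^2 + a*(4*r + 1) + 5*r^2 - 5*r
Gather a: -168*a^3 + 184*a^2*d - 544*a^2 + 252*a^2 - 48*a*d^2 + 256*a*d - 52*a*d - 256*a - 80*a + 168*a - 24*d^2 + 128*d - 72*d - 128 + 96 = -168*a^3 + a^2*(184*d - 292) + a*(-48*d^2 + 204*d - 168) - 24*d^2 + 56*d - 32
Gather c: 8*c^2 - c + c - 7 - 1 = 8*c^2 - 8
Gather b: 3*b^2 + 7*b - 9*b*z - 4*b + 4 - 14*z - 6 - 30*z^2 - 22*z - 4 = 3*b^2 + b*(3 - 9*z) - 30*z^2 - 36*z - 6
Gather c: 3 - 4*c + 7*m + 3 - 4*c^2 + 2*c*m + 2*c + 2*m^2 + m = -4*c^2 + c*(2*m - 2) + 2*m^2 + 8*m + 6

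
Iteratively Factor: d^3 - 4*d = (d + 2)*(d^2 - 2*d) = d*(d + 2)*(d - 2)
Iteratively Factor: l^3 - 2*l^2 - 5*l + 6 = (l - 1)*(l^2 - l - 6) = (l - 3)*(l - 1)*(l + 2)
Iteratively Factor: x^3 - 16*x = (x)*(x^2 - 16) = x*(x + 4)*(x - 4)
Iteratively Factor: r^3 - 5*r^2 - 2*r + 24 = (r - 4)*(r^2 - r - 6) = (r - 4)*(r + 2)*(r - 3)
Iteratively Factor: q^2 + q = (q)*(q + 1)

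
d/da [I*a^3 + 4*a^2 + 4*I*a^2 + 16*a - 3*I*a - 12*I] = 3*I*a^2 + 8*a*(1 + I) + 16 - 3*I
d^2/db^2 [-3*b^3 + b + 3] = -18*b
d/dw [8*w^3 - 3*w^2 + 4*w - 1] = 24*w^2 - 6*w + 4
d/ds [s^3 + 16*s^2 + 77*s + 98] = 3*s^2 + 32*s + 77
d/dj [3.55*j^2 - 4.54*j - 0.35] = 7.1*j - 4.54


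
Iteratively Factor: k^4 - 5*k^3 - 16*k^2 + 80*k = (k - 4)*(k^3 - k^2 - 20*k) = k*(k - 4)*(k^2 - k - 20) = k*(k - 5)*(k - 4)*(k + 4)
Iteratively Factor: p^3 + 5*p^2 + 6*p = (p + 2)*(p^2 + 3*p) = (p + 2)*(p + 3)*(p)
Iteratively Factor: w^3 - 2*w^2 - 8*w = (w - 4)*(w^2 + 2*w) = (w - 4)*(w + 2)*(w)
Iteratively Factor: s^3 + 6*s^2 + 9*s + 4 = (s + 1)*(s^2 + 5*s + 4) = (s + 1)^2*(s + 4)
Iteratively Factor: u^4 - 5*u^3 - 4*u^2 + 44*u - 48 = (u - 2)*(u^3 - 3*u^2 - 10*u + 24) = (u - 2)^2*(u^2 - u - 12) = (u - 4)*(u - 2)^2*(u + 3)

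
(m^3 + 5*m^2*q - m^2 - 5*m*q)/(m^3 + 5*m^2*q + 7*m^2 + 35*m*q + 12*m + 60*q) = m*(m - 1)/(m^2 + 7*m + 12)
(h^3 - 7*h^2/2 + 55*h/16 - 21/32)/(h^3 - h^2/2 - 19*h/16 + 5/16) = (8*h^2 - 26*h + 21)/(2*(4*h^2 - h - 5))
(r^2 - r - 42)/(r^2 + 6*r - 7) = (r^2 - r - 42)/(r^2 + 6*r - 7)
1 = 1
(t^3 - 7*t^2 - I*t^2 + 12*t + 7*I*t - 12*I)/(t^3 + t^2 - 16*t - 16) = (t^2 - t*(3 + I) + 3*I)/(t^2 + 5*t + 4)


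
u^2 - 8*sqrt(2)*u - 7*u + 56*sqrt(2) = (u - 7)*(u - 8*sqrt(2))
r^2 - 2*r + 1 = (r - 1)^2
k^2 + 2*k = k*(k + 2)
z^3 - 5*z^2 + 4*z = z*(z - 4)*(z - 1)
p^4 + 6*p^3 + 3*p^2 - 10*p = p*(p - 1)*(p + 2)*(p + 5)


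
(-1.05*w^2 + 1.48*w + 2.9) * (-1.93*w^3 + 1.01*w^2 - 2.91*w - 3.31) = 2.0265*w^5 - 3.9169*w^4 - 1.0467*w^3 + 2.0977*w^2 - 13.3378*w - 9.599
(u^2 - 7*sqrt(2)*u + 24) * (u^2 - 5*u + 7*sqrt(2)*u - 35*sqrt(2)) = u^4 - 5*u^3 - 74*u^2 + 168*sqrt(2)*u + 370*u - 840*sqrt(2)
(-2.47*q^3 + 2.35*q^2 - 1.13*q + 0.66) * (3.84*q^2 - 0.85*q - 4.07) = -9.4848*q^5 + 11.1235*q^4 + 3.7162*q^3 - 6.0696*q^2 + 4.0381*q - 2.6862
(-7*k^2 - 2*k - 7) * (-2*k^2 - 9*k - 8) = 14*k^4 + 67*k^3 + 88*k^2 + 79*k + 56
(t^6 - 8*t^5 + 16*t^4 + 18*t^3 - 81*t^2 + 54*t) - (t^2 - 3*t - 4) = t^6 - 8*t^5 + 16*t^4 + 18*t^3 - 82*t^2 + 57*t + 4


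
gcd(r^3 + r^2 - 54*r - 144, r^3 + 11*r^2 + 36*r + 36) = r^2 + 9*r + 18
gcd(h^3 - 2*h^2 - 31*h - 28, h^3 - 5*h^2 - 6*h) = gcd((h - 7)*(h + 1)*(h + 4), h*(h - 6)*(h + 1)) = h + 1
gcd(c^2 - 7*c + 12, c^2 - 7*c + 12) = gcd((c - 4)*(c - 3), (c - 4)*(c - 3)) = c^2 - 7*c + 12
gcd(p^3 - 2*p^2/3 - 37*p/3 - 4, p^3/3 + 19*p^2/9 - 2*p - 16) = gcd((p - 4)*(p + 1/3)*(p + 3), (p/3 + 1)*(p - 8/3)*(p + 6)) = p + 3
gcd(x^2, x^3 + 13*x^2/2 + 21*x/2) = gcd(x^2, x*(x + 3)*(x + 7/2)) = x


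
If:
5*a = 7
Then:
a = 7/5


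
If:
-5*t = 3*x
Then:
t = -3*x/5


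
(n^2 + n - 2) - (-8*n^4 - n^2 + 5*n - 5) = 8*n^4 + 2*n^2 - 4*n + 3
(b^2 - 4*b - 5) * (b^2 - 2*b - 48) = b^4 - 6*b^3 - 45*b^2 + 202*b + 240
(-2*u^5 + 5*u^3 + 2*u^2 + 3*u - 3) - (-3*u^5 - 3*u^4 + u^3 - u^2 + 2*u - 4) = u^5 + 3*u^4 + 4*u^3 + 3*u^2 + u + 1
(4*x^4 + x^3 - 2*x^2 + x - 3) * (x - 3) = 4*x^5 - 11*x^4 - 5*x^3 + 7*x^2 - 6*x + 9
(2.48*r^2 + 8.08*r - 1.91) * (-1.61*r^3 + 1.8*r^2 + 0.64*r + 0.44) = -3.9928*r^5 - 8.5448*r^4 + 19.2063*r^3 + 2.8244*r^2 + 2.3328*r - 0.8404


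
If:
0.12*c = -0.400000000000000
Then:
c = -3.33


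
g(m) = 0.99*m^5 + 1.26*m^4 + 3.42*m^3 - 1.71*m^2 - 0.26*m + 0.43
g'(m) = 4.95*m^4 + 5.04*m^3 + 10.26*m^2 - 3.42*m - 0.26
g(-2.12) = -56.23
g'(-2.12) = 105.07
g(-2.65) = -141.78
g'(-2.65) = 231.17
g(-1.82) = -31.32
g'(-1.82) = 63.88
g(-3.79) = -723.52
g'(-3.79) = 907.02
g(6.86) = 18852.93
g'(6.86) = 13048.47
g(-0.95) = -3.54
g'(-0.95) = 11.96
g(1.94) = 63.51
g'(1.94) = 138.63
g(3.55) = 889.26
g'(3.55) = 1128.56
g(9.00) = 69078.13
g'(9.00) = 36951.13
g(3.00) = 419.23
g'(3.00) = 618.85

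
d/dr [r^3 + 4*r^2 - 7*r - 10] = 3*r^2 + 8*r - 7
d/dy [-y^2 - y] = -2*y - 1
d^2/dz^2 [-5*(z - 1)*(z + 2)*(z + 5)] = -30*z - 60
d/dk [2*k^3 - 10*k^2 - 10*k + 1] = 6*k^2 - 20*k - 10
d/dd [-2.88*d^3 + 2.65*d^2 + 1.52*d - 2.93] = -8.64*d^2 + 5.3*d + 1.52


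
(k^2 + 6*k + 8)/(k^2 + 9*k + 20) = (k + 2)/(k + 5)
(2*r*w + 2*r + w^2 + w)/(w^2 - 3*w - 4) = (2*r + w)/(w - 4)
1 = 1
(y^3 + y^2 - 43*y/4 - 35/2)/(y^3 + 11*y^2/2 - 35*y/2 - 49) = (y + 5/2)/(y + 7)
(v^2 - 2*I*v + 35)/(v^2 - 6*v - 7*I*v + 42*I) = (v + 5*I)/(v - 6)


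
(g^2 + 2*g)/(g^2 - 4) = g/(g - 2)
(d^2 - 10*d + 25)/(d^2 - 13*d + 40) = (d - 5)/(d - 8)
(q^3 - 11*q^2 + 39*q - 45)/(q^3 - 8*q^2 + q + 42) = (q^2 - 8*q + 15)/(q^2 - 5*q - 14)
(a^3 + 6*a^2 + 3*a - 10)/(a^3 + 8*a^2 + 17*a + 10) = (a - 1)/(a + 1)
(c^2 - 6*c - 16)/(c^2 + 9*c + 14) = (c - 8)/(c + 7)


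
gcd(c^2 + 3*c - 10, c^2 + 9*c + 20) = c + 5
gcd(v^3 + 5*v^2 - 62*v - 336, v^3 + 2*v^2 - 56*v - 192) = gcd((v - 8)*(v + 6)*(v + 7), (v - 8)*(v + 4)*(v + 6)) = v^2 - 2*v - 48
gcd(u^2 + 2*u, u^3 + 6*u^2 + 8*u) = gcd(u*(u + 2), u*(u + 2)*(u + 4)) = u^2 + 2*u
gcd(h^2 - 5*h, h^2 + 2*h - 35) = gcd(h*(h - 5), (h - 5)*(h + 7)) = h - 5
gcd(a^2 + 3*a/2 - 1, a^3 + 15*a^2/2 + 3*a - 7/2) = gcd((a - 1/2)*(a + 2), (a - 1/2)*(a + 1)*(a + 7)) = a - 1/2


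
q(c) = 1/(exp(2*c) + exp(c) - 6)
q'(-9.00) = 0.00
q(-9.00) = -0.17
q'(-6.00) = 0.00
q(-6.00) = -0.17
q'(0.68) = -578.52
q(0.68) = -7.70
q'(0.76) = -22.35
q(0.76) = 1.41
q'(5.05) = -0.00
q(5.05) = 0.00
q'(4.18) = -0.00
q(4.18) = 0.00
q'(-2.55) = -0.00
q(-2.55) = -0.17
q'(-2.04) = -0.00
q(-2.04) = -0.17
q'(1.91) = -0.05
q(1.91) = 0.02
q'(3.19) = -0.00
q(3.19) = 0.00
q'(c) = (-2*exp(2*c) - exp(c))/(exp(2*c) + exp(c) - 6)^2 = (-2*exp(c) - 1)*exp(c)/(exp(2*c) + exp(c) - 6)^2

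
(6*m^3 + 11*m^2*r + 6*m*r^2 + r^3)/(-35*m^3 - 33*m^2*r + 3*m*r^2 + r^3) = (6*m^2 + 5*m*r + r^2)/(-35*m^2 + 2*m*r + r^2)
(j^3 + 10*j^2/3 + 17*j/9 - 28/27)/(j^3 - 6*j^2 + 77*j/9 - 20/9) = (9*j^2 + 33*j + 28)/(3*(3*j^2 - 17*j + 20))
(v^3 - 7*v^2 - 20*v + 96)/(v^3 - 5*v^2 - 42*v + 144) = (v + 4)/(v + 6)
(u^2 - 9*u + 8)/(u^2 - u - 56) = (u - 1)/(u + 7)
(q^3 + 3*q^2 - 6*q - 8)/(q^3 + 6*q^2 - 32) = (q + 1)/(q + 4)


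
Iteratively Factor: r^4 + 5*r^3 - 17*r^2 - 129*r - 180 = (r + 3)*(r^3 + 2*r^2 - 23*r - 60) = (r + 3)^2*(r^2 - r - 20) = (r + 3)^2*(r + 4)*(r - 5)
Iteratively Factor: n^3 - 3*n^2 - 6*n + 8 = (n - 1)*(n^2 - 2*n - 8) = (n - 4)*(n - 1)*(n + 2)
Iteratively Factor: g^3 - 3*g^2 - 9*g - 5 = (g - 5)*(g^2 + 2*g + 1) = (g - 5)*(g + 1)*(g + 1)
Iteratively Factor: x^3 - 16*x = (x)*(x^2 - 16) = x*(x - 4)*(x + 4)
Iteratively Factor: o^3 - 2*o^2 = (o)*(o^2 - 2*o) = o*(o - 2)*(o)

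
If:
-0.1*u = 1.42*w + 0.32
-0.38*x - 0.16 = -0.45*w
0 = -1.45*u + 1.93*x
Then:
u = -0.82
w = -0.17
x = -0.62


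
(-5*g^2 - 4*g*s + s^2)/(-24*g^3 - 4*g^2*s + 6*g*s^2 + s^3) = (5*g^2 + 4*g*s - s^2)/(24*g^3 + 4*g^2*s - 6*g*s^2 - s^3)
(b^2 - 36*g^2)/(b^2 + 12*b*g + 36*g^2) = (b - 6*g)/(b + 6*g)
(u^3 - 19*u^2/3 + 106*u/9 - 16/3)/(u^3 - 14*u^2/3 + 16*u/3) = (u^2 - 11*u/3 + 2)/(u*(u - 2))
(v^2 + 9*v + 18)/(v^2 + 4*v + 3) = (v + 6)/(v + 1)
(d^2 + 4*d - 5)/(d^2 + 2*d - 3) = (d + 5)/(d + 3)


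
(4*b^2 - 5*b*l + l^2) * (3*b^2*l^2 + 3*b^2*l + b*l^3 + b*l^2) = 12*b^4*l^2 + 12*b^4*l - 11*b^3*l^3 - 11*b^3*l^2 - 2*b^2*l^4 - 2*b^2*l^3 + b*l^5 + b*l^4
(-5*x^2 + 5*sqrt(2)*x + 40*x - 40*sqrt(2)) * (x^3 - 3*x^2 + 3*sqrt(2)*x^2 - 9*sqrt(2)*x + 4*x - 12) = -5*x^5 - 10*sqrt(2)*x^4 + 55*x^4 - 110*x^3 + 110*sqrt(2)*x^3 - 220*sqrt(2)*x^2 - 110*x^2 - 220*sqrt(2)*x + 240*x + 480*sqrt(2)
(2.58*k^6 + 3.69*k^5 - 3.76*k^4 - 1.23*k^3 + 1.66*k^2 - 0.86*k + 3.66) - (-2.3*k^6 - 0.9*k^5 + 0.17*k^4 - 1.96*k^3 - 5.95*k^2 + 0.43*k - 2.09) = 4.88*k^6 + 4.59*k^5 - 3.93*k^4 + 0.73*k^3 + 7.61*k^2 - 1.29*k + 5.75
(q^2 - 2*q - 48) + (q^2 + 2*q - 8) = 2*q^2 - 56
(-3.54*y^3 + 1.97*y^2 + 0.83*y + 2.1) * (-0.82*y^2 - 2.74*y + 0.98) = 2.9028*y^5 + 8.0842*y^4 - 9.5476*y^3 - 2.0656*y^2 - 4.9406*y + 2.058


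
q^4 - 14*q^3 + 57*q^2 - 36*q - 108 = (q - 6)^2*(q - 3)*(q + 1)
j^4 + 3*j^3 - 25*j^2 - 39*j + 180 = (j - 3)^2*(j + 4)*(j + 5)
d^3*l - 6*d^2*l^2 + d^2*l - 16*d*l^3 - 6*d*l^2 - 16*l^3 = (d - 8*l)*(d + 2*l)*(d*l + l)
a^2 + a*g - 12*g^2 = (a - 3*g)*(a + 4*g)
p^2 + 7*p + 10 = (p + 2)*(p + 5)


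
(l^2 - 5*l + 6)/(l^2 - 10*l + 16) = (l - 3)/(l - 8)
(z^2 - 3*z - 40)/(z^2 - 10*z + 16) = (z + 5)/(z - 2)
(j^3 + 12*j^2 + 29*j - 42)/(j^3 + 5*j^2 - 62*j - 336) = (j - 1)/(j - 8)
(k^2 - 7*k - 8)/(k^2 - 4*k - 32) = (k + 1)/(k + 4)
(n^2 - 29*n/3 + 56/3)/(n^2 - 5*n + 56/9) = 3*(n - 7)/(3*n - 7)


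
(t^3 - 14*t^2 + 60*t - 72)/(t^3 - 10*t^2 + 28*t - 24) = (t - 6)/(t - 2)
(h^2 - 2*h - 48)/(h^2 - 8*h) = (h + 6)/h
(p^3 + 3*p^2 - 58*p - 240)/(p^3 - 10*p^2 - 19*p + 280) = (p + 6)/(p - 7)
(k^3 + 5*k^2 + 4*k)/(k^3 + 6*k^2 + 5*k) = (k + 4)/(k + 5)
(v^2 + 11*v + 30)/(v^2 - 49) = (v^2 + 11*v + 30)/(v^2 - 49)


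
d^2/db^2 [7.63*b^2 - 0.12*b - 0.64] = 15.2600000000000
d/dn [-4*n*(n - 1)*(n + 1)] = 4 - 12*n^2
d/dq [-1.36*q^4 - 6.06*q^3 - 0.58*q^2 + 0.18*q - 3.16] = -5.44*q^3 - 18.18*q^2 - 1.16*q + 0.18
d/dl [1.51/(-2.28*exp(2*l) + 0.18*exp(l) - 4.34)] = (6.8856*exp(l) - 0.2718)*exp(l)/(2.28*exp(2*l) - 0.18*exp(l) + 4.34)^2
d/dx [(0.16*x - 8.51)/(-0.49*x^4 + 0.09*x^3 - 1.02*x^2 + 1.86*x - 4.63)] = (0.2352*x^4 - 16.7084*x^3 + 2.4609*x^2 - 17.3604*x + 15.0878)/(0.2401*x^8 - 0.0882*x^7 + 1.0077*x^6 - 2.0064*x^5 + 5.9126*x^4 - 4.6278*x^3 + 12.9048*x^2 - 17.2236*x + 21.4369)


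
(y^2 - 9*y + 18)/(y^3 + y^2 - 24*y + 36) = (y - 6)/(y^2 + 4*y - 12)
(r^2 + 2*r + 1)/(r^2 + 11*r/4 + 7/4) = 4*(r + 1)/(4*r + 7)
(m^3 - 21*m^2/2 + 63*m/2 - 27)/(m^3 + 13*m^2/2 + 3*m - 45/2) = (m^2 - 9*m + 18)/(m^2 + 8*m + 15)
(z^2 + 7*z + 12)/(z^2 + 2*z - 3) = (z + 4)/(z - 1)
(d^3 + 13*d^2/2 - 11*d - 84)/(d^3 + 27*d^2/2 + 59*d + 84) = (2*d - 7)/(2*d + 7)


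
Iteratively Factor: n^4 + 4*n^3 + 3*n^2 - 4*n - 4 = (n + 1)*(n^3 + 3*n^2 - 4) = (n + 1)*(n + 2)*(n^2 + n - 2) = (n - 1)*(n + 1)*(n + 2)*(n + 2)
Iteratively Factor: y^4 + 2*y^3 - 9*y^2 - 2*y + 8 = (y + 1)*(y^3 + y^2 - 10*y + 8) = (y - 1)*(y + 1)*(y^2 + 2*y - 8) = (y - 1)*(y + 1)*(y + 4)*(y - 2)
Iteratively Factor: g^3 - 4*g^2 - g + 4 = (g - 4)*(g^2 - 1) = (g - 4)*(g + 1)*(g - 1)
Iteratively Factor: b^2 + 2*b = (b + 2)*(b)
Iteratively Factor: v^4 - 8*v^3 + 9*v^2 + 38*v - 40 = (v - 5)*(v^3 - 3*v^2 - 6*v + 8) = (v - 5)*(v - 4)*(v^2 + v - 2) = (v - 5)*(v - 4)*(v - 1)*(v + 2)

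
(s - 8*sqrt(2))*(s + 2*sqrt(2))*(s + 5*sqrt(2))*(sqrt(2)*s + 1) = sqrt(2)*s^4 - s^3 - 93*sqrt(2)*s^2 - 412*s - 160*sqrt(2)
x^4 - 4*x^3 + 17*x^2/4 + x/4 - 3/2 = (x - 2)*(x - 3/2)*(x - 1)*(x + 1/2)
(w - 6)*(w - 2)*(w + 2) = w^3 - 6*w^2 - 4*w + 24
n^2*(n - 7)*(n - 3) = n^4 - 10*n^3 + 21*n^2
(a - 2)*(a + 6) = a^2 + 4*a - 12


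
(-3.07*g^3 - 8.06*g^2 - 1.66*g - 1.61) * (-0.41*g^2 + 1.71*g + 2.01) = 1.2587*g^5 - 1.9451*g^4 - 19.2727*g^3 - 18.3791*g^2 - 6.0897*g - 3.2361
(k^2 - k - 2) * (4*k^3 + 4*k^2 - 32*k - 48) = 4*k^5 - 44*k^3 - 24*k^2 + 112*k + 96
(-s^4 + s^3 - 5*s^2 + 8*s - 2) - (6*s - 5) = -s^4 + s^3 - 5*s^2 + 2*s + 3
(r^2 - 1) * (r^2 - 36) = r^4 - 37*r^2 + 36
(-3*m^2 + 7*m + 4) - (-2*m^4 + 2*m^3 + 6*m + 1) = 2*m^4 - 2*m^3 - 3*m^2 + m + 3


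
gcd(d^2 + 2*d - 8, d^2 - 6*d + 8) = d - 2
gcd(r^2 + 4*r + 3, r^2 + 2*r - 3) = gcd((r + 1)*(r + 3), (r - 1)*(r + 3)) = r + 3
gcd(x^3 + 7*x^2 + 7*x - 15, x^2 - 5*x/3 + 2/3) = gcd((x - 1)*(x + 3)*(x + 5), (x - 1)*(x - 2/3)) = x - 1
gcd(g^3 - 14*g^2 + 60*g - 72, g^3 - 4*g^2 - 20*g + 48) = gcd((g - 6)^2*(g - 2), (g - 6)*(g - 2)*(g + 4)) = g^2 - 8*g + 12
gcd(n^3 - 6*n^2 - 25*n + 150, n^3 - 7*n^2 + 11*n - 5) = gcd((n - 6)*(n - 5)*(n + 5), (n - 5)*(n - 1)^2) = n - 5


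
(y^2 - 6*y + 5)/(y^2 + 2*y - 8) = (y^2 - 6*y + 5)/(y^2 + 2*y - 8)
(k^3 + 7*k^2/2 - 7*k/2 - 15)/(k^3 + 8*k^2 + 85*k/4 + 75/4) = 2*(k - 2)/(2*k + 5)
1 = 1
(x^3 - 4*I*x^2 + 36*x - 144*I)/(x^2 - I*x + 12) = (x^2 + 36)/(x + 3*I)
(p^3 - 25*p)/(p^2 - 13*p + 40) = p*(p + 5)/(p - 8)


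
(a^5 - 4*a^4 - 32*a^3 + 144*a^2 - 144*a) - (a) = a^5 - 4*a^4 - 32*a^3 + 144*a^2 - 145*a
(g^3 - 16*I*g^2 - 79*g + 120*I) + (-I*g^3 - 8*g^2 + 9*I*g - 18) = g^3 - I*g^3 - 8*g^2 - 16*I*g^2 - 79*g + 9*I*g - 18 + 120*I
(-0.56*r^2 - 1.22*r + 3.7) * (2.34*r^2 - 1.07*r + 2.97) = -1.3104*r^4 - 2.2556*r^3 + 8.3002*r^2 - 7.5824*r + 10.989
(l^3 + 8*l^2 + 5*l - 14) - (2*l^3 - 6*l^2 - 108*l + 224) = -l^3 + 14*l^2 + 113*l - 238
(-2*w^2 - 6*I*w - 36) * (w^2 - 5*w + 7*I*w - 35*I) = -2*w^4 + 10*w^3 - 20*I*w^3 + 6*w^2 + 100*I*w^2 - 30*w - 252*I*w + 1260*I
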